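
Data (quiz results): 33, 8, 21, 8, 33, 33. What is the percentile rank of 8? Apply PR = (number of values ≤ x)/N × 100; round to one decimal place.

N = 6.
Strictly below 8: 0. Equal to 8: 2.
PR = 2/6 × 100 = 33.3

33.3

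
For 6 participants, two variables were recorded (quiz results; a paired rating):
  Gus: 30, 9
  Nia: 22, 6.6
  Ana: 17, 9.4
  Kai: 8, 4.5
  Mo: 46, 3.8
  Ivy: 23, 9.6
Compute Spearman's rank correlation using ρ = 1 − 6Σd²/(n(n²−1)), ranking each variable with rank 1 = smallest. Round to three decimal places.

Ranks of variable 1: 5, 3, 2, 1, 6, 4
Ranks of variable 2: 4, 3, 5, 2, 1, 6
d = r₁ − r₂: 1, 0, -3, -1, 5, -2
d²: 1, 0, 9, 1, 25, 4; Σd² = 40
ρ = 1 − 6·40/(6·35) = 1 − 240/210 = -0.143

-0.143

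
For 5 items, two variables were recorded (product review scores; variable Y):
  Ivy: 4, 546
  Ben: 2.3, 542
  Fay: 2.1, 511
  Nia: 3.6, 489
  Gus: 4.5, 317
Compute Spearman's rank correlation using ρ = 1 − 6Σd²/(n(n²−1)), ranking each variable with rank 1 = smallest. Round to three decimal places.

-0.300

Ranks of variable 1: 4, 2, 1, 3, 5
Ranks of variable 2: 5, 4, 3, 2, 1
d = r₁ − r₂: -1, -2, -2, 1, 4
d²: 1, 4, 4, 1, 16; Σd² = 26
ρ = 1 − 6·26/(5·24) = 1 − 156/120 = -0.300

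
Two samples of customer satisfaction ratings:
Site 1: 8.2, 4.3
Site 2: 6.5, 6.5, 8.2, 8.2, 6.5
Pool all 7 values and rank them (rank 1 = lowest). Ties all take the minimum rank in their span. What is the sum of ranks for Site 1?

Sorted (ascending): 4.3, 6.5, 6.5, 6.5, 8.2, 8.2, 8.2
The 3 values of 6.5 occupy positions 2–4 → each gets rank 2.
The 3 values of 8.2 occupy positions 5–7 → each gets rank 5.
Site 1 values → pooled ranks: 8.2→5, 4.3→1
Rank sum = 5 + 1 = 6

6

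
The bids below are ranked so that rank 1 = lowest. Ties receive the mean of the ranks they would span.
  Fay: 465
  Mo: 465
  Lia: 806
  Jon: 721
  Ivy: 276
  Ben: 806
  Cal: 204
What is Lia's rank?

Sorted (ascending): 204, 276, 465, 465, 721, 806, 806
The 2 values of 465 occupy positions 3–4 → average rank (3+4)/2 = 3.5.
The 2 values of 806 occupy positions 6–7 → average rank (6+7)/2 = 6.5.
Lia has value 806 → rank 6.5.

6.5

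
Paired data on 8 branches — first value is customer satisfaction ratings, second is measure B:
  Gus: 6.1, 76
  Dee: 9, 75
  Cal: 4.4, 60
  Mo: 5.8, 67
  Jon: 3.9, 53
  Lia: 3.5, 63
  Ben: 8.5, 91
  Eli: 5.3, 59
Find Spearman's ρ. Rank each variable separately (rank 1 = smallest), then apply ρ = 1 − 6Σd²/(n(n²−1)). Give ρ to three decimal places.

Ranks of variable 1: 6, 8, 3, 5, 2, 1, 7, 4
Ranks of variable 2: 7, 6, 3, 5, 1, 4, 8, 2
d = r₁ − r₂: -1, 2, 0, 0, 1, -3, -1, 2
d²: 1, 4, 0, 0, 1, 9, 1, 4; Σd² = 20
ρ = 1 − 6·20/(8·63) = 1 − 120/504 = 0.762

0.762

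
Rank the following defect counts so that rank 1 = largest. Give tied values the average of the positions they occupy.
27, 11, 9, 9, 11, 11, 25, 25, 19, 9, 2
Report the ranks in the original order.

Sorted (descending): 27, 25, 25, 19, 11, 11, 11, 9, 9, 9, 2
The 2 values of 25 occupy positions 2–3 → average rank (2+3)/2 = 2.5.
The 3 values of 11 occupy positions 5–7 → average rank 6.
The 3 values of 9 occupy positions 8–10 → average rank 9.

1, 6, 9, 9, 6, 6, 2.5, 2.5, 4, 9, 11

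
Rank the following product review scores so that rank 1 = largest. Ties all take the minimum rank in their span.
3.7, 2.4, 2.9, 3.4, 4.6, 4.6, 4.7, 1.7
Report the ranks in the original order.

4, 7, 6, 5, 2, 2, 1, 8

Sorted (descending): 4.7, 4.6, 4.6, 3.7, 3.4, 2.9, 2.4, 1.7
The 2 values of 4.6 occupy positions 2–3 → each gets rank 2.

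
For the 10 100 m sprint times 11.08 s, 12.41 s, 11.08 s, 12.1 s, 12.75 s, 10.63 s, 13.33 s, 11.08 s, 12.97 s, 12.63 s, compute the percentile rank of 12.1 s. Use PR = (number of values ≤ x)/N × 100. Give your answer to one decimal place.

N = 10.
Strictly below 12.1: 4. Equal to 12.1: 1.
PR = 5/10 × 100 = 50.0

50.0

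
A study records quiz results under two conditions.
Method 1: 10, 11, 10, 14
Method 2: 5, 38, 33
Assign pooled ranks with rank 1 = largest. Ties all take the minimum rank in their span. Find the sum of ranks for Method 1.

Sorted (descending): 38, 33, 14, 11, 10, 10, 5
The 2 values of 10 occupy positions 5–6 → each gets rank 5.
Method 1 values → pooled ranks: 10→5, 11→4, 10→5, 14→3
Rank sum = 5 + 4 + 5 + 3 = 17

17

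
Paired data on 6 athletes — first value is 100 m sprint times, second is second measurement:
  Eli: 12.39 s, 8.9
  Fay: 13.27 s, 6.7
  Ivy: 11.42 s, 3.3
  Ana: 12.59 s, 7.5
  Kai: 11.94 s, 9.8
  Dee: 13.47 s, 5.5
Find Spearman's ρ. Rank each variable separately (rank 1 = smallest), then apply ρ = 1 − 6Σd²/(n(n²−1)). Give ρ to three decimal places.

Ranks of variable 1: 3, 5, 1, 4, 2, 6
Ranks of variable 2: 5, 3, 1, 4, 6, 2
d = r₁ − r₂: -2, 2, 0, 0, -4, 4
d²: 4, 4, 0, 0, 16, 16; Σd² = 40
ρ = 1 − 6·40/(6·35) = 1 − 240/210 = -0.143

-0.143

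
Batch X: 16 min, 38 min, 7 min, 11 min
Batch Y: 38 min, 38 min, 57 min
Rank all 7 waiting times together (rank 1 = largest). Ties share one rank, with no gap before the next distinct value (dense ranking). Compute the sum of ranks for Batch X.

14

Sorted (descending): 57, 38, 38, 38, 16, 11, 7
The 3 values of 38 share dense rank 2.
Remaining distinct values take the next consecutive integers.
Batch X values → pooled ranks: 16→3, 38→2, 7→5, 11→4
Rank sum = 3 + 2 + 5 + 4 = 14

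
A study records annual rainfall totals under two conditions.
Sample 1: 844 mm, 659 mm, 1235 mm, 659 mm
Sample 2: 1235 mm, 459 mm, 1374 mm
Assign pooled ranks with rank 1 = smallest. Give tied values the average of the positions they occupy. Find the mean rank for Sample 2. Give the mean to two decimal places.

4.50

Sorted (ascending): 459, 659, 659, 844, 1235, 1235, 1374
The 2 values of 659 occupy positions 2–3 → average rank (2+3)/2 = 2.5.
The 2 values of 1235 occupy positions 5–6 → average rank (5+6)/2 = 5.5.
Sample 2 values → pooled ranks: 1235→5.5, 459→1, 1374→7
Mean rank = (5.5 + 1 + 7) / 3 = 4.50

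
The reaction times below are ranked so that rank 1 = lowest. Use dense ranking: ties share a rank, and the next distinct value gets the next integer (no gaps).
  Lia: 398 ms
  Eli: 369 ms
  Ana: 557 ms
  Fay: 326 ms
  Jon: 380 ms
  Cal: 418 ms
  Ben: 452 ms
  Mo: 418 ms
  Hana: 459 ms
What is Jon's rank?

3

Sorted (ascending): 326, 369, 380, 398, 418, 418, 452, 459, 557
The 2 values of 418 share dense rank 5.
Remaining distinct values take the next consecutive integers.
Jon has value 380 ms → rank 3.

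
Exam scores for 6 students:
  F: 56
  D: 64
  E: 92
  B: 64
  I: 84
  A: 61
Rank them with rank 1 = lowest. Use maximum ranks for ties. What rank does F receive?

1

Sorted (ascending): 56, 61, 64, 64, 84, 92
The 2 values of 64 occupy positions 3–4 → each gets rank 4.
F has value 56 → rank 1.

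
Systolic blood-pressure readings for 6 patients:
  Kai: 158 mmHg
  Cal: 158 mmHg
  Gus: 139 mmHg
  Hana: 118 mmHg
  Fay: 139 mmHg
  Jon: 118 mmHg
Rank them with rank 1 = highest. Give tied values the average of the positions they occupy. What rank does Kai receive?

Sorted (descending): 158, 158, 139, 139, 118, 118
The 2 values of 158 occupy positions 1–2 → average rank (1+2)/2 = 1.5.
The 2 values of 139 occupy positions 3–4 → average rank (3+4)/2 = 3.5.
The 2 values of 118 occupy positions 5–6 → average rank (5+6)/2 = 5.5.
Kai has value 158 mmHg → rank 1.5.

1.5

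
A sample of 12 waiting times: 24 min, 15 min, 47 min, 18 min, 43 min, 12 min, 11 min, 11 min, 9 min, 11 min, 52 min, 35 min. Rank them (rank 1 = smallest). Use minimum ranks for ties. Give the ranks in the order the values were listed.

8, 6, 11, 7, 10, 5, 2, 2, 1, 2, 12, 9

Sorted (ascending): 9, 11, 11, 11, 12, 15, 18, 24, 35, 43, 47, 52
The 3 values of 11 occupy positions 2–4 → each gets rank 2.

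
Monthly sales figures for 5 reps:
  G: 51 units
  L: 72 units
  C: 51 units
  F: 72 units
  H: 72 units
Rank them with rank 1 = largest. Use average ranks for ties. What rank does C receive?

Sorted (descending): 72, 72, 72, 51, 51
The 3 values of 72 occupy positions 1–3 → average rank 2.
The 2 values of 51 occupy positions 4–5 → average rank (4+5)/2 = 4.5.
C has value 51 units → rank 4.5.

4.5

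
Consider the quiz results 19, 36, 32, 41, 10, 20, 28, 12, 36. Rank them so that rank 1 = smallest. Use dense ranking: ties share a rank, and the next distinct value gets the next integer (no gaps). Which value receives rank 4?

20

Sorted (ascending): 10, 12, 19, 20, 28, 32, 36, 36, 41
The 2 values of 36 share dense rank 7.
Remaining distinct values take the next consecutive integers.
Rank 4 → value 20.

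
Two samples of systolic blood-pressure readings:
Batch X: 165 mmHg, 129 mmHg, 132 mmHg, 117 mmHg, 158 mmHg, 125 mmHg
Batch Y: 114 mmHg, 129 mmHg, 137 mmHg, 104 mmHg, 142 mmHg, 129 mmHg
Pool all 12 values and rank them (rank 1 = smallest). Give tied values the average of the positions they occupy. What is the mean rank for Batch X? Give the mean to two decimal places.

Sorted (ascending): 104, 114, 117, 125, 129, 129, 129, 132, 137, 142, 158, 165
The 3 values of 129 occupy positions 5–7 → average rank 6.
Batch X values → pooled ranks: 165→12, 129→6, 132→8, 117→3, 158→11, 125→4
Mean rank = (12 + 6 + 8 + 3 + 11 + 4) / 6 = 7.33

7.33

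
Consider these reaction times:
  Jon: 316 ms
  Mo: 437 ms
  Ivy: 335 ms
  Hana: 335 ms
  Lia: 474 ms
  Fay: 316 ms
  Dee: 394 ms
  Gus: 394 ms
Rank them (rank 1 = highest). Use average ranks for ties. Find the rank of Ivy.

Sorted (descending): 474, 437, 394, 394, 335, 335, 316, 316
The 2 values of 394 occupy positions 3–4 → average rank (3+4)/2 = 3.5.
The 2 values of 335 occupy positions 5–6 → average rank (5+6)/2 = 5.5.
The 2 values of 316 occupy positions 7–8 → average rank (7+8)/2 = 7.5.
Ivy has value 335 ms → rank 5.5.

5.5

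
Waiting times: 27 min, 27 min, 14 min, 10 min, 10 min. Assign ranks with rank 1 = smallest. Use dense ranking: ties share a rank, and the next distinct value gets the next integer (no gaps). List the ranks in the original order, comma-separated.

Sorted (ascending): 10, 10, 14, 27, 27
The 2 values of 10 share dense rank 1.
The 2 values of 27 share dense rank 3.
Remaining distinct values take the next consecutive integers.

3, 3, 2, 1, 1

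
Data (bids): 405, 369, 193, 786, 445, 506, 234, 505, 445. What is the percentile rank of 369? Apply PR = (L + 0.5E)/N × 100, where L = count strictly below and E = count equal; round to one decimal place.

N = 9.
Strictly below 369: 2. Equal to 369: 1.
PR = (2 + 0.5·1)/9 × 100 = 27.8

27.8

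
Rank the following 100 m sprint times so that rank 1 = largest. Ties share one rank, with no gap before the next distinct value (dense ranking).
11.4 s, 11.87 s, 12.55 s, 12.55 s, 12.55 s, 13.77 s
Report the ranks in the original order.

Sorted (descending): 13.77, 12.55, 12.55, 12.55, 11.87, 11.4
The 3 values of 12.55 share dense rank 2.
Remaining distinct values take the next consecutive integers.

4, 3, 2, 2, 2, 1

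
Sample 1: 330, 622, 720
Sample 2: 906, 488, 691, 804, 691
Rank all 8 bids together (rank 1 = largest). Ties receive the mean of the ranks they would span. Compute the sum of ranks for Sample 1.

17

Sorted (descending): 906, 804, 720, 691, 691, 622, 488, 330
The 2 values of 691 occupy positions 4–5 → average rank (4+5)/2 = 4.5.
Sample 1 values → pooled ranks: 330→8, 622→6, 720→3
Rank sum = 8 + 6 + 3 = 17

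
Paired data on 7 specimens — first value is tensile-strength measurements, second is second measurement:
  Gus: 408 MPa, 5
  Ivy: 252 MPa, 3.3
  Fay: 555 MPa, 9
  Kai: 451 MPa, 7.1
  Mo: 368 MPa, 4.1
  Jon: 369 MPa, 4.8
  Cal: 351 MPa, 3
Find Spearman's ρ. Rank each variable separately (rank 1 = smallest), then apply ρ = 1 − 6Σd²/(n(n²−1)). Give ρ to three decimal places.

0.964

Ranks of variable 1: 5, 1, 7, 6, 3, 4, 2
Ranks of variable 2: 5, 2, 7, 6, 3, 4, 1
d = r₁ − r₂: 0, -1, 0, 0, 0, 0, 1
d²: 0, 1, 0, 0, 0, 0, 1; Σd² = 2
ρ = 1 − 6·2/(7·48) = 1 − 12/336 = 0.964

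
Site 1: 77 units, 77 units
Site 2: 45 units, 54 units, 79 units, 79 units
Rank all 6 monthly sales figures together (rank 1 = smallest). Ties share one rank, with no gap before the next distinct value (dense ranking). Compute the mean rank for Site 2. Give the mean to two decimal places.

2.75

Sorted (ascending): 45, 54, 77, 77, 79, 79
The 2 values of 77 share dense rank 3.
The 2 values of 79 share dense rank 4.
Remaining distinct values take the next consecutive integers.
Site 2 values → pooled ranks: 45→1, 54→2, 79→4, 79→4
Mean rank = (1 + 2 + 4 + 4) / 4 = 2.75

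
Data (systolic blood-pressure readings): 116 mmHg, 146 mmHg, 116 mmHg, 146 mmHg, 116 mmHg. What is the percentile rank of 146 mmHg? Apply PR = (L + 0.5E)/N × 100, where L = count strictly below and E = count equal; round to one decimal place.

N = 5.
Strictly below 146: 3. Equal to 146: 2.
PR = (3 + 0.5·2)/5 × 100 = 80.0

80.0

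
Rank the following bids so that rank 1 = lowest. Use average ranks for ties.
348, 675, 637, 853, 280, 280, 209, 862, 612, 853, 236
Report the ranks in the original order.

5, 8, 7, 9.5, 3.5, 3.5, 1, 11, 6, 9.5, 2

Sorted (ascending): 209, 236, 280, 280, 348, 612, 637, 675, 853, 853, 862
The 2 values of 280 occupy positions 3–4 → average rank (3+4)/2 = 3.5.
The 2 values of 853 occupy positions 9–10 → average rank (9+10)/2 = 9.5.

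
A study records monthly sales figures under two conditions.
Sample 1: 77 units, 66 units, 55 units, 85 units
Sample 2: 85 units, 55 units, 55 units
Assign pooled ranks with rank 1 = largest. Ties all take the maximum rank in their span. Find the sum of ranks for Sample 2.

Sorted (descending): 85, 85, 77, 66, 55, 55, 55
The 2 values of 85 occupy positions 1–2 → each gets rank 2.
The 3 values of 55 occupy positions 5–7 → each gets rank 7.
Sample 2 values → pooled ranks: 85→2, 55→7, 55→7
Rank sum = 2 + 7 + 7 = 16

16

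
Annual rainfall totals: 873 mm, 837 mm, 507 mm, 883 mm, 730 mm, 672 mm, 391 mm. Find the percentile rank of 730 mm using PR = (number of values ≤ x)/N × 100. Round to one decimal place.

57.1

N = 7.
Strictly below 730: 3. Equal to 730: 1.
PR = 4/7 × 100 = 57.1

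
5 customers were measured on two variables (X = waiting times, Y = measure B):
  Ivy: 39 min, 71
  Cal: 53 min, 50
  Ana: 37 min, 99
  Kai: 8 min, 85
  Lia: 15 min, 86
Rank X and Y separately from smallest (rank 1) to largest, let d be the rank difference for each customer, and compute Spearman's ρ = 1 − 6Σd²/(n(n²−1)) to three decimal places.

-0.600

Ranks of variable 1: 4, 5, 3, 1, 2
Ranks of variable 2: 2, 1, 5, 3, 4
d = r₁ − r₂: 2, 4, -2, -2, -2
d²: 4, 16, 4, 4, 4; Σd² = 32
ρ = 1 − 6·32/(5·24) = 1 − 192/120 = -0.600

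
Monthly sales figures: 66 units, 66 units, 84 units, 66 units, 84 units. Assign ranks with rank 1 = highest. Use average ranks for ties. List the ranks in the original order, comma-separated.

Sorted (descending): 84, 84, 66, 66, 66
The 2 values of 84 occupy positions 1–2 → average rank (1+2)/2 = 1.5.
The 3 values of 66 occupy positions 3–5 → average rank 4.

4, 4, 1.5, 4, 1.5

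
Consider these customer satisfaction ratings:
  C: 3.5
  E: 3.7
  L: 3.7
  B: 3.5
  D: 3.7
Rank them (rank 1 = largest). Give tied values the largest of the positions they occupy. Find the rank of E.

Sorted (descending): 3.7, 3.7, 3.7, 3.5, 3.5
The 3 values of 3.7 occupy positions 1–3 → each gets rank 3.
The 2 values of 3.5 occupy positions 4–5 → each gets rank 5.
E has value 3.7 → rank 3.

3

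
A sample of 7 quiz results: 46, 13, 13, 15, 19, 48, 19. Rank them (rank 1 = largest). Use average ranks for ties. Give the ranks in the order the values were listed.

Sorted (descending): 48, 46, 19, 19, 15, 13, 13
The 2 values of 19 occupy positions 3–4 → average rank (3+4)/2 = 3.5.
The 2 values of 13 occupy positions 6–7 → average rank (6+7)/2 = 6.5.

2, 6.5, 6.5, 5, 3.5, 1, 3.5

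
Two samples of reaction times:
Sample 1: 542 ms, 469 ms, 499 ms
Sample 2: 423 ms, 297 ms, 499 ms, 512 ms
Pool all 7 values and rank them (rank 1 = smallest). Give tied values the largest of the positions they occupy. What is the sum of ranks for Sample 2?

14

Sorted (ascending): 297, 423, 469, 499, 499, 512, 542
The 2 values of 499 occupy positions 4–5 → each gets rank 5.
Sample 2 values → pooled ranks: 423→2, 297→1, 499→5, 512→6
Rank sum = 2 + 1 + 5 + 6 = 14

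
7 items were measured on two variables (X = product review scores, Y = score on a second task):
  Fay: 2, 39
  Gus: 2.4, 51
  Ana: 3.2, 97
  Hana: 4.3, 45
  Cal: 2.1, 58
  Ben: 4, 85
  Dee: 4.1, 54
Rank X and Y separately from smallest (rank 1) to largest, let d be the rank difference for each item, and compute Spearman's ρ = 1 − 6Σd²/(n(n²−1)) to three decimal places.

0.143

Ranks of variable 1: 1, 3, 4, 7, 2, 5, 6
Ranks of variable 2: 1, 3, 7, 2, 5, 6, 4
d = r₁ − r₂: 0, 0, -3, 5, -3, -1, 2
d²: 0, 0, 9, 25, 9, 1, 4; Σd² = 48
ρ = 1 − 6·48/(7·48) = 1 − 288/336 = 0.143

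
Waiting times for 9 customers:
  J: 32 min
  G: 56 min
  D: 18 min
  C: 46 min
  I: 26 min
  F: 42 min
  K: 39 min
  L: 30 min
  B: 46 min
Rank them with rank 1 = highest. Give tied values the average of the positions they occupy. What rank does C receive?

2.5

Sorted (descending): 56, 46, 46, 42, 39, 32, 30, 26, 18
The 2 values of 46 occupy positions 2–3 → average rank (2+3)/2 = 2.5.
C has value 46 min → rank 2.5.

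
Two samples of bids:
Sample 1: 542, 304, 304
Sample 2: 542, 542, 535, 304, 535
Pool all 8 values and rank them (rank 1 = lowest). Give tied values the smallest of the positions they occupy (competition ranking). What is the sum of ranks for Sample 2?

Sorted (ascending): 304, 304, 304, 535, 535, 542, 542, 542
The 3 values of 304 occupy positions 1–3 → each gets rank 1.
The 2 values of 535 occupy positions 4–5 → each gets rank 4.
The 3 values of 542 occupy positions 6–8 → each gets rank 6.
Sample 2 values → pooled ranks: 542→6, 542→6, 535→4, 304→1, 535→4
Rank sum = 6 + 6 + 4 + 1 + 4 = 21

21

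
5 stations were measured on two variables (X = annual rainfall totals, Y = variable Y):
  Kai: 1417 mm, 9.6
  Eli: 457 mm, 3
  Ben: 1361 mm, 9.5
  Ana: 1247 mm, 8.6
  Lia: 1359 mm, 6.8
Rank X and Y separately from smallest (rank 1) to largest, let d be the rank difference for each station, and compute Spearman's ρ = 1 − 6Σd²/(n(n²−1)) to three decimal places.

0.900

Ranks of variable 1: 5, 1, 4, 2, 3
Ranks of variable 2: 5, 1, 4, 3, 2
d = r₁ − r₂: 0, 0, 0, -1, 1
d²: 0, 0, 0, 1, 1; Σd² = 2
ρ = 1 − 6·2/(5·24) = 1 − 12/120 = 0.900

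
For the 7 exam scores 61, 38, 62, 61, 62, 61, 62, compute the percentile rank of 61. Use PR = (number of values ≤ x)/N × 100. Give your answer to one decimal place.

N = 7.
Strictly below 61: 1. Equal to 61: 3.
PR = 4/7 × 100 = 57.1

57.1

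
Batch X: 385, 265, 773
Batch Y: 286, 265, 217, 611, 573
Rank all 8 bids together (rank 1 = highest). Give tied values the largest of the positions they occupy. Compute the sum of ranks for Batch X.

12

Sorted (descending): 773, 611, 573, 385, 286, 265, 265, 217
The 2 values of 265 occupy positions 6–7 → each gets rank 7.
Batch X values → pooled ranks: 385→4, 265→7, 773→1
Rank sum = 4 + 7 + 1 = 12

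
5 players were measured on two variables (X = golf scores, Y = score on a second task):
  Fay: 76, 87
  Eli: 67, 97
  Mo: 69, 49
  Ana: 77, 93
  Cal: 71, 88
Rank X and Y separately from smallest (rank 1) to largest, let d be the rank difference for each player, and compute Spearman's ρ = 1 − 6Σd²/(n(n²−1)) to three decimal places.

Ranks of variable 1: 4, 1, 2, 5, 3
Ranks of variable 2: 2, 5, 1, 4, 3
d = r₁ − r₂: 2, -4, 1, 1, 0
d²: 4, 16, 1, 1, 0; Σd² = 22
ρ = 1 − 6·22/(5·24) = 1 − 132/120 = -0.100

-0.100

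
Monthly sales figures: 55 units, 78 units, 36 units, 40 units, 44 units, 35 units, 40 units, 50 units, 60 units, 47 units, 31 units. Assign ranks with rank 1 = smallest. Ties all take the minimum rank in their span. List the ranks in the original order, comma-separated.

Sorted (ascending): 31, 35, 36, 40, 40, 44, 47, 50, 55, 60, 78
The 2 values of 40 occupy positions 4–5 → each gets rank 4.

9, 11, 3, 4, 6, 2, 4, 8, 10, 7, 1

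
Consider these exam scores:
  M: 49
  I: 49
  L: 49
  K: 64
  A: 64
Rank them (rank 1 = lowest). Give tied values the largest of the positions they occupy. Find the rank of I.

3

Sorted (ascending): 49, 49, 49, 64, 64
The 3 values of 49 occupy positions 1–3 → each gets rank 3.
The 2 values of 64 occupy positions 4–5 → each gets rank 5.
I has value 49 → rank 3.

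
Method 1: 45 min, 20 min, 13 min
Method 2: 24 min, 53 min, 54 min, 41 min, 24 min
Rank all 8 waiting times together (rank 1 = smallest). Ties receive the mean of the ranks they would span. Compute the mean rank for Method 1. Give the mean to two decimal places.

3.00

Sorted (ascending): 13, 20, 24, 24, 41, 45, 53, 54
The 2 values of 24 occupy positions 3–4 → average rank (3+4)/2 = 3.5.
Method 1 values → pooled ranks: 45→6, 20→2, 13→1
Mean rank = (6 + 2 + 1) / 3 = 3.00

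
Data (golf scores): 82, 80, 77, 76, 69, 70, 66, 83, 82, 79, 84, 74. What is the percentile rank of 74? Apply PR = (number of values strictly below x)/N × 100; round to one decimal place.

N = 12.
Strictly below 74: 3. Equal to 74: 1.
PR = 3/12 × 100 = 25.0

25.0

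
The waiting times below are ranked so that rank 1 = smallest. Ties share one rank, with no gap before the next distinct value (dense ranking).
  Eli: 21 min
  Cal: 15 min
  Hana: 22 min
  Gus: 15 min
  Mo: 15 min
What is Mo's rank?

1

Sorted (ascending): 15, 15, 15, 21, 22
The 3 values of 15 share dense rank 1.
Remaining distinct values take the next consecutive integers.
Mo has value 15 min → rank 1.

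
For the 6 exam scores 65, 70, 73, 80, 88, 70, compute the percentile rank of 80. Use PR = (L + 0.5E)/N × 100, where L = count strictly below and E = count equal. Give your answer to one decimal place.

N = 6.
Strictly below 80: 4. Equal to 80: 1.
PR = (4 + 0.5·1)/6 × 100 = 75.0

75.0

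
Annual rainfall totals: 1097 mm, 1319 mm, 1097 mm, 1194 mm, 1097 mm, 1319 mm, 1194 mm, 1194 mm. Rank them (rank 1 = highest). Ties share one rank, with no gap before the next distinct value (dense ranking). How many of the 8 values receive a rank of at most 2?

Sorted (descending): 1319, 1319, 1194, 1194, 1194, 1097, 1097, 1097
The 2 values of 1319 share dense rank 1.
The 3 values of 1194 share dense rank 2.
The 3 values of 1097 share dense rank 3.
Ranks ≤ 2: {1, 1, 2, 2, 2} → 5 values.

5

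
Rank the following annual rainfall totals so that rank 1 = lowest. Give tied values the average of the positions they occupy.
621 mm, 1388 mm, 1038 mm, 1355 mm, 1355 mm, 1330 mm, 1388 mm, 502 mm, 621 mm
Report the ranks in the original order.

2.5, 8.5, 4, 6.5, 6.5, 5, 8.5, 1, 2.5

Sorted (ascending): 502, 621, 621, 1038, 1330, 1355, 1355, 1388, 1388
The 2 values of 621 occupy positions 2–3 → average rank (2+3)/2 = 2.5.
The 2 values of 1355 occupy positions 6–7 → average rank (6+7)/2 = 6.5.
The 2 values of 1388 occupy positions 8–9 → average rank (8+9)/2 = 8.5.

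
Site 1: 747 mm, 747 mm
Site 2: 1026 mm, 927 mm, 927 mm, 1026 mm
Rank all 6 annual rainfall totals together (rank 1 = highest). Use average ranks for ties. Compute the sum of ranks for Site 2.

10

Sorted (descending): 1026, 1026, 927, 927, 747, 747
The 2 values of 1026 occupy positions 1–2 → average rank (1+2)/2 = 1.5.
The 2 values of 927 occupy positions 3–4 → average rank (3+4)/2 = 3.5.
The 2 values of 747 occupy positions 5–6 → average rank (5+6)/2 = 5.5.
Site 2 values → pooled ranks: 1026→1.5, 927→3.5, 927→3.5, 1026→1.5
Rank sum = 1.5 + 3.5 + 3.5 + 1.5 = 10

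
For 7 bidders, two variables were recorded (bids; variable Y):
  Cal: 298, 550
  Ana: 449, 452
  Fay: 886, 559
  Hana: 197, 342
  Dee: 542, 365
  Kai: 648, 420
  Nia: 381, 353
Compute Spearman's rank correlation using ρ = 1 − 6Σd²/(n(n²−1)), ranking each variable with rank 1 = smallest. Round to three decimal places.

Ranks of variable 1: 2, 4, 7, 1, 5, 6, 3
Ranks of variable 2: 6, 5, 7, 1, 3, 4, 2
d = r₁ − r₂: -4, -1, 0, 0, 2, 2, 1
d²: 16, 1, 0, 0, 4, 4, 1; Σd² = 26
ρ = 1 − 6·26/(7·48) = 1 − 156/336 = 0.536

0.536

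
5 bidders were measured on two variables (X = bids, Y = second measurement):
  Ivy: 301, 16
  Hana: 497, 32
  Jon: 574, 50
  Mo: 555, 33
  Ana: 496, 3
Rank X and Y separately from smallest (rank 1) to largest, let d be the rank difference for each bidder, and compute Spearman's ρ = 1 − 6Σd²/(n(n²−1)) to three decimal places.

0.900

Ranks of variable 1: 1, 3, 5, 4, 2
Ranks of variable 2: 2, 3, 5, 4, 1
d = r₁ − r₂: -1, 0, 0, 0, 1
d²: 1, 0, 0, 0, 1; Σd² = 2
ρ = 1 − 6·2/(5·24) = 1 − 12/120 = 0.900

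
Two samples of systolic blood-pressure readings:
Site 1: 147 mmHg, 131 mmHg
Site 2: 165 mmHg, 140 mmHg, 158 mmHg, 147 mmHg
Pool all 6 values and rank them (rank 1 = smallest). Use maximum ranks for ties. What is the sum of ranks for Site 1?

5

Sorted (ascending): 131, 140, 147, 147, 158, 165
The 2 values of 147 occupy positions 3–4 → each gets rank 4.
Site 1 values → pooled ranks: 147→4, 131→1
Rank sum = 4 + 1 = 5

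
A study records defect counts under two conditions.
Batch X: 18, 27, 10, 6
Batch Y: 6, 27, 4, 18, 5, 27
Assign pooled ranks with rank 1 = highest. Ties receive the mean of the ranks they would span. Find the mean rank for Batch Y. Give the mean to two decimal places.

Sorted (descending): 27, 27, 27, 18, 18, 10, 6, 6, 5, 4
The 3 values of 27 occupy positions 1–3 → average rank 2.
The 2 values of 18 occupy positions 4–5 → average rank (4+5)/2 = 4.5.
The 2 values of 6 occupy positions 7–8 → average rank (7+8)/2 = 7.5.
Batch Y values → pooled ranks: 6→7.5, 27→2, 4→10, 18→4.5, 5→9, 27→2
Mean rank = (7.5 + 2 + 10 + 4.5 + 9 + 2) / 6 = 5.83

5.83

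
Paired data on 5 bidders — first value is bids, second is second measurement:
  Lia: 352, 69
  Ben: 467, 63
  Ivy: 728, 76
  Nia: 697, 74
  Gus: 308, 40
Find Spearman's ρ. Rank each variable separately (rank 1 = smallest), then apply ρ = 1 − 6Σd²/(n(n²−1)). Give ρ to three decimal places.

Ranks of variable 1: 2, 3, 5, 4, 1
Ranks of variable 2: 3, 2, 5, 4, 1
d = r₁ − r₂: -1, 1, 0, 0, 0
d²: 1, 1, 0, 0, 0; Σd² = 2
ρ = 1 − 6·2/(5·24) = 1 − 12/120 = 0.900

0.900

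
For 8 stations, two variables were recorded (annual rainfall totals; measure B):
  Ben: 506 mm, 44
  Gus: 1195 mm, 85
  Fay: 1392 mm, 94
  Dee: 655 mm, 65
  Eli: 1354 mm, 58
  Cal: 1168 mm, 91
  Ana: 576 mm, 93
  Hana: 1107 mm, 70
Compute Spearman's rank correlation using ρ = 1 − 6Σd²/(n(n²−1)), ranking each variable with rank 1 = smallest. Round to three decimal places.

Ranks of variable 1: 1, 6, 8, 3, 7, 5, 2, 4
Ranks of variable 2: 1, 5, 8, 3, 2, 6, 7, 4
d = r₁ − r₂: 0, 1, 0, 0, 5, -1, -5, 0
d²: 0, 1, 0, 0, 25, 1, 25, 0; Σd² = 52
ρ = 1 − 6·52/(8·63) = 1 − 312/504 = 0.381

0.381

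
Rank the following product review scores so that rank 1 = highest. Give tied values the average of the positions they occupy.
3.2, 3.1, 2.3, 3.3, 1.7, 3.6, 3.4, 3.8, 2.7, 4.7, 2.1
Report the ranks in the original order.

Sorted (descending): 4.7, 3.8, 3.6, 3.4, 3.3, 3.2, 3.1, 2.7, 2.3, 2.1, 1.7
No ties — each value takes its position as its rank.

6, 7, 9, 5, 11, 3, 4, 2, 8, 1, 10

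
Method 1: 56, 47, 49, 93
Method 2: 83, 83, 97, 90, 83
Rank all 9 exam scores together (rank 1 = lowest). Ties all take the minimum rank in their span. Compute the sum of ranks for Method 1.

14

Sorted (ascending): 47, 49, 56, 83, 83, 83, 90, 93, 97
The 3 values of 83 occupy positions 4–6 → each gets rank 4.
Method 1 values → pooled ranks: 56→3, 47→1, 49→2, 93→8
Rank sum = 3 + 1 + 2 + 8 = 14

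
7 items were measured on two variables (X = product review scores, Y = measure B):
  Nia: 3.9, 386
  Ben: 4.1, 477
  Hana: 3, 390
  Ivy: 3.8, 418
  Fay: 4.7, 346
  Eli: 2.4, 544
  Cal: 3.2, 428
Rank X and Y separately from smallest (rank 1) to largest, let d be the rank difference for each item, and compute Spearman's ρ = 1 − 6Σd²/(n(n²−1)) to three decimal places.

Ranks of variable 1: 5, 6, 2, 4, 7, 1, 3
Ranks of variable 2: 2, 6, 3, 4, 1, 7, 5
d = r₁ − r₂: 3, 0, -1, 0, 6, -6, -2
d²: 9, 0, 1, 0, 36, 36, 4; Σd² = 86
ρ = 1 − 6·86/(7·48) = 1 − 516/336 = -0.536

-0.536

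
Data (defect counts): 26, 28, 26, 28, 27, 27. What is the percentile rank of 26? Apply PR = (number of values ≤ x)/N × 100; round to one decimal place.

N = 6.
Strictly below 26: 0. Equal to 26: 2.
PR = 2/6 × 100 = 33.3

33.3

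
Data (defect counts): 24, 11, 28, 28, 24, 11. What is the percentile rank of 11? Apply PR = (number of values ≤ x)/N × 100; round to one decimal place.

N = 6.
Strictly below 11: 0. Equal to 11: 2.
PR = 2/6 × 100 = 33.3

33.3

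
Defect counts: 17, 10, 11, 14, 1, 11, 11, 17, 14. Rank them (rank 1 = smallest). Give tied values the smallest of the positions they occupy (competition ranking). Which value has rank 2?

Sorted (ascending): 1, 10, 11, 11, 11, 14, 14, 17, 17
The 3 values of 11 occupy positions 3–5 → each gets rank 3.
The 2 values of 14 occupy positions 6–7 → each gets rank 6.
The 2 values of 17 occupy positions 8–9 → each gets rank 8.
Rank 2 → value 10.

10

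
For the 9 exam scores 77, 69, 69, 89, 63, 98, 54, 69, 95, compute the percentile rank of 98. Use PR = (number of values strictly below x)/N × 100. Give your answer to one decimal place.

N = 9.
Strictly below 98: 8. Equal to 98: 1.
PR = 8/9 × 100 = 88.9

88.9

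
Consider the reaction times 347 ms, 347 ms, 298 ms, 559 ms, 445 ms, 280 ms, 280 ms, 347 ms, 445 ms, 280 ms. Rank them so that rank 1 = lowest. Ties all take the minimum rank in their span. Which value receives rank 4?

298

Sorted (ascending): 280, 280, 280, 298, 347, 347, 347, 445, 445, 559
The 3 values of 280 occupy positions 1–3 → each gets rank 1.
The 3 values of 347 occupy positions 5–7 → each gets rank 5.
The 2 values of 445 occupy positions 8–9 → each gets rank 8.
Rank 4 → value 298.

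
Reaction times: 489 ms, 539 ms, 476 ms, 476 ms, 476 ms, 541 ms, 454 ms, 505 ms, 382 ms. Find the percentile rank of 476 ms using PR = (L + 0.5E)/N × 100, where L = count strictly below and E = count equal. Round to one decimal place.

38.9

N = 9.
Strictly below 476: 2. Equal to 476: 3.
PR = (2 + 0.5·3)/9 × 100 = 38.9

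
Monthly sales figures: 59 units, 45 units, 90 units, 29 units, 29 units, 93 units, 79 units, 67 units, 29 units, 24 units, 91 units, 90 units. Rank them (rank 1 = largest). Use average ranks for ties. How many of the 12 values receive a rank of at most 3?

Sorted (descending): 93, 91, 90, 90, 79, 67, 59, 45, 29, 29, 29, 24
The 2 values of 90 occupy positions 3–4 → average rank (3+4)/2 = 3.5.
The 3 values of 29 occupy positions 9–11 → average rank 10.
Ranks ≤ 3: {1, 2} → 2 values.

2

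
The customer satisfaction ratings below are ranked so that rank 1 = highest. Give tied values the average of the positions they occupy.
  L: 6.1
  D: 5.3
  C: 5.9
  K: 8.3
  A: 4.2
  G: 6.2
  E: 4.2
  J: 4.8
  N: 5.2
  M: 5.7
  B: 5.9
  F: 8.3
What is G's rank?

3

Sorted (descending): 8.3, 8.3, 6.2, 6.1, 5.9, 5.9, 5.7, 5.3, 5.2, 4.8, 4.2, 4.2
The 2 values of 8.3 occupy positions 1–2 → average rank (1+2)/2 = 1.5.
The 2 values of 5.9 occupy positions 5–6 → average rank (5+6)/2 = 5.5.
The 2 values of 4.2 occupy positions 11–12 → average rank (11+12)/2 = 11.5.
G has value 6.2 → rank 3.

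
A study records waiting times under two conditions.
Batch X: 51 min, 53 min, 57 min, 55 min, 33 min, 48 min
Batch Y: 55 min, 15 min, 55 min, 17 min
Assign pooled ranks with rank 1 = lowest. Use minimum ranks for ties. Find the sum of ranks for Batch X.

Sorted (ascending): 15, 17, 33, 48, 51, 53, 55, 55, 55, 57
The 3 values of 55 occupy positions 7–9 → each gets rank 7.
Batch X values → pooled ranks: 51→5, 53→6, 57→10, 55→7, 33→3, 48→4
Rank sum = 5 + 6 + 10 + 7 + 3 + 4 = 35

35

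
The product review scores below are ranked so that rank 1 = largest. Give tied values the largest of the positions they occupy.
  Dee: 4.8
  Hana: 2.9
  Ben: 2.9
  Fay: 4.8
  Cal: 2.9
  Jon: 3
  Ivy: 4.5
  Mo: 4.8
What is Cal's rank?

8

Sorted (descending): 4.8, 4.8, 4.8, 4.5, 3, 2.9, 2.9, 2.9
The 3 values of 4.8 occupy positions 1–3 → each gets rank 3.
The 3 values of 2.9 occupy positions 6–8 → each gets rank 8.
Cal has value 2.9 → rank 8.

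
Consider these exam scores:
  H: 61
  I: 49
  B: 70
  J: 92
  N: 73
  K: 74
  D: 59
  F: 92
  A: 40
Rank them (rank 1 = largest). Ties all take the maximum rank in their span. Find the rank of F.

Sorted (descending): 92, 92, 74, 73, 70, 61, 59, 49, 40
The 2 values of 92 occupy positions 1–2 → each gets rank 2.
F has value 92 → rank 2.

2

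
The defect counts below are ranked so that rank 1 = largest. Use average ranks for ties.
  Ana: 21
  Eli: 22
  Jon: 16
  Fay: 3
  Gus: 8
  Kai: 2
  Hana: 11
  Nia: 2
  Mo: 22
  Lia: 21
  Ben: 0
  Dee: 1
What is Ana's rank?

Sorted (descending): 22, 22, 21, 21, 16, 11, 8, 3, 2, 2, 1, 0
The 2 values of 22 occupy positions 1–2 → average rank (1+2)/2 = 1.5.
The 2 values of 21 occupy positions 3–4 → average rank (3+4)/2 = 3.5.
The 2 values of 2 occupy positions 9–10 → average rank (9+10)/2 = 9.5.
Ana has value 21 → rank 3.5.

3.5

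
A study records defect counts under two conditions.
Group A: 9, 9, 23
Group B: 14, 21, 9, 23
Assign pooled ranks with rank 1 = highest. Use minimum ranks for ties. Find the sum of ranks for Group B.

13

Sorted (descending): 23, 23, 21, 14, 9, 9, 9
The 2 values of 23 occupy positions 1–2 → each gets rank 1.
The 3 values of 9 occupy positions 5–7 → each gets rank 5.
Group B values → pooled ranks: 14→4, 21→3, 9→5, 23→1
Rank sum = 4 + 3 + 5 + 1 = 13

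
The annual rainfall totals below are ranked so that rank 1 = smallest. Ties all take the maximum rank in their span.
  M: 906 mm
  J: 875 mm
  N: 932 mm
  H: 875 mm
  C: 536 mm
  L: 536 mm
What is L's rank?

Sorted (ascending): 536, 536, 875, 875, 906, 932
The 2 values of 536 occupy positions 1–2 → each gets rank 2.
The 2 values of 875 occupy positions 3–4 → each gets rank 4.
L has value 536 mm → rank 2.

2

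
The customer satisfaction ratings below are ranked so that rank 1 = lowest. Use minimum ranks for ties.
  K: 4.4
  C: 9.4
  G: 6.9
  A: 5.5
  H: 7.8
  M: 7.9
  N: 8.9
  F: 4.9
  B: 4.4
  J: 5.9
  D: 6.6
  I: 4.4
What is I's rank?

1

Sorted (ascending): 4.4, 4.4, 4.4, 4.9, 5.5, 5.9, 6.6, 6.9, 7.8, 7.9, 8.9, 9.4
The 3 values of 4.4 occupy positions 1–3 → each gets rank 1.
I has value 4.4 → rank 1.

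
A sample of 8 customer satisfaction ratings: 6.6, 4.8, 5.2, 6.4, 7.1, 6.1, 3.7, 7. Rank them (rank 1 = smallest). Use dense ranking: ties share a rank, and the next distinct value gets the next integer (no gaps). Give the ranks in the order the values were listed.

6, 2, 3, 5, 8, 4, 1, 7

Sorted (ascending): 3.7, 4.8, 5.2, 6.1, 6.4, 6.6, 7, 7.1
No ties — each value takes its position as its rank.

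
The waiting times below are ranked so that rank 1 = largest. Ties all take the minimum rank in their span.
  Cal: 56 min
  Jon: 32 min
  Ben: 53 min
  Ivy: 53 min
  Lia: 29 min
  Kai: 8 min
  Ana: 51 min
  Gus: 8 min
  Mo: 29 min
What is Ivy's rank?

Sorted (descending): 56, 53, 53, 51, 32, 29, 29, 8, 8
The 2 values of 53 occupy positions 2–3 → each gets rank 2.
The 2 values of 29 occupy positions 6–7 → each gets rank 6.
The 2 values of 8 occupy positions 8–9 → each gets rank 8.
Ivy has value 53 min → rank 2.

2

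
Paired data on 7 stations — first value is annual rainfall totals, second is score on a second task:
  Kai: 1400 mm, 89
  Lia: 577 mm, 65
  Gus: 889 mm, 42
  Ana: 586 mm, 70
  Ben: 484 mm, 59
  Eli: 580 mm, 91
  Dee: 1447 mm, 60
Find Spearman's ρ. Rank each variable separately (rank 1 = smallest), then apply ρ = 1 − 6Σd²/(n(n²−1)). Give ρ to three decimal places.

Ranks of variable 1: 6, 2, 5, 4, 1, 3, 7
Ranks of variable 2: 6, 4, 1, 5, 2, 7, 3
d = r₁ − r₂: 0, -2, 4, -1, -1, -4, 4
d²: 0, 4, 16, 1, 1, 16, 16; Σd² = 54
ρ = 1 − 6·54/(7·48) = 1 − 324/336 = 0.036

0.036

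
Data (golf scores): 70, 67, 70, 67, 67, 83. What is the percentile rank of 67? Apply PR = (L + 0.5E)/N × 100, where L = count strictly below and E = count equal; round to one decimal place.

N = 6.
Strictly below 67: 0. Equal to 67: 3.
PR = (0 + 0.5·3)/6 × 100 = 25.0

25.0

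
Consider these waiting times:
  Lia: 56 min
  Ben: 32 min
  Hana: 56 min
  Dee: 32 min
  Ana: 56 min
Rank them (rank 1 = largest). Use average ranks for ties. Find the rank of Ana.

2

Sorted (descending): 56, 56, 56, 32, 32
The 3 values of 56 occupy positions 1–3 → average rank 2.
The 2 values of 32 occupy positions 4–5 → average rank (4+5)/2 = 4.5.
Ana has value 56 min → rank 2.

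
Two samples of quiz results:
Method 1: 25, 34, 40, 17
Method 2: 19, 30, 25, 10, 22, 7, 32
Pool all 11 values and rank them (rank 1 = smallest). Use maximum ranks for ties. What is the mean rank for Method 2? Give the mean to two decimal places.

5.14

Sorted (ascending): 7, 10, 17, 19, 22, 25, 25, 30, 32, 34, 40
The 2 values of 25 occupy positions 6–7 → each gets rank 7.
Method 2 values → pooled ranks: 19→4, 30→8, 25→7, 10→2, 22→5, 7→1, 32→9
Mean rank = (4 + 8 + 7 + 2 + 5 + 1 + 9) / 7 = 5.14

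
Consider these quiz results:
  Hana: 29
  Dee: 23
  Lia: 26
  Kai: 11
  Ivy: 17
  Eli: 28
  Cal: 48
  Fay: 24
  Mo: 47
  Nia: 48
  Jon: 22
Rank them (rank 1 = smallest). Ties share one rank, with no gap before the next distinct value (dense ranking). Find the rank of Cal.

10

Sorted (ascending): 11, 17, 22, 23, 24, 26, 28, 29, 47, 48, 48
The 2 values of 48 share dense rank 10.
Remaining distinct values take the next consecutive integers.
Cal has value 48 → rank 10.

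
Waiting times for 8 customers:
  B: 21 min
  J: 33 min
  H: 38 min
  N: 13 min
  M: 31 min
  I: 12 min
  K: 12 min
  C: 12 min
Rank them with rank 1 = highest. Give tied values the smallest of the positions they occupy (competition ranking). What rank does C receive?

Sorted (descending): 38, 33, 31, 21, 13, 12, 12, 12
The 3 values of 12 occupy positions 6–8 → each gets rank 6.
C has value 12 min → rank 6.

6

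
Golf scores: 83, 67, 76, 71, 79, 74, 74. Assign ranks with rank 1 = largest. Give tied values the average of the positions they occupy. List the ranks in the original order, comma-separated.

1, 7, 3, 6, 2, 4.5, 4.5

Sorted (descending): 83, 79, 76, 74, 74, 71, 67
The 2 values of 74 occupy positions 4–5 → average rank (4+5)/2 = 4.5.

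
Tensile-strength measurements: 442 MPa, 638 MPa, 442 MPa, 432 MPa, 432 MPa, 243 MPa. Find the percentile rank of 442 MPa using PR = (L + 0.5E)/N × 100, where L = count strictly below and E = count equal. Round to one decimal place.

66.7

N = 6.
Strictly below 442: 3. Equal to 442: 2.
PR = (3 + 0.5·2)/6 × 100 = 66.7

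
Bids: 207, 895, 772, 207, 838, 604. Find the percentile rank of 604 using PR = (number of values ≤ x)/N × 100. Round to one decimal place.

50.0

N = 6.
Strictly below 604: 2. Equal to 604: 1.
PR = 3/6 × 100 = 50.0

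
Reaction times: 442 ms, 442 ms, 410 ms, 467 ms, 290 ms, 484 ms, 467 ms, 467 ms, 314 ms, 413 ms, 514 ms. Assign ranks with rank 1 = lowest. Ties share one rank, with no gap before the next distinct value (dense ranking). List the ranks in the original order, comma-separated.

5, 5, 3, 6, 1, 7, 6, 6, 2, 4, 8

Sorted (ascending): 290, 314, 410, 413, 442, 442, 467, 467, 467, 484, 514
The 2 values of 442 share dense rank 5.
The 3 values of 467 share dense rank 6.
Remaining distinct values take the next consecutive integers.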